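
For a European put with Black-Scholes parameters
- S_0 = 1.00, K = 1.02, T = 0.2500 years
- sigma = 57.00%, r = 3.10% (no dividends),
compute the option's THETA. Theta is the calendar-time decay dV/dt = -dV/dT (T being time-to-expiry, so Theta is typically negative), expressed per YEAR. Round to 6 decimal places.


d1 = 0.1002100797; d2 = -0.1847899203
phi(d1) = 0.3969441996; exp(-qT) = 1.0000000000; exp(-rT) = 0.9922799538
Theta = -S*exp(-qT)*phi(d1)*sigma/(2*sqrt(T)) + r*K*exp(-rT)*N(-d2) - q*S*exp(-qT)*N(-d1)
N(-d1) = 0.4600887719; N(-d2) = 0.5733030929; sqrt(T) = 0.5000000000
Term 1 = -1.0000 * 1.0000000000 * 0.3969441996 * 0.5700 / (2 * 0.5000000000) = -0.2262581938
Term 2 = 0.0310 * 1.0200 * 0.9922799538 * 0.5733030929 = 0.0179878960
Term 3 = 0 (no dividend yield, q = 0)
Theta = -0.2262581938 + (0.0179878960) + (0.0000000000) = -0.208270

Answer: Theta = -0.208270


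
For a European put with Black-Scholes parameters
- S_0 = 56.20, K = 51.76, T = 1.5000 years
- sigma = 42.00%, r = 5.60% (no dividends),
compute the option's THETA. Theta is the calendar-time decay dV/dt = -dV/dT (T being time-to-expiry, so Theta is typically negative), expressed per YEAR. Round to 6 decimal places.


d1 = 0.5804884517; d2 = 0.0660956057
phi(d1) = 0.3370843934; exp(-qT) = 1.0000000000; exp(-rT) = 0.9194312561
Theta = -S*exp(-qT)*phi(d1)*sigma/(2*sqrt(T)) + r*K*exp(-rT)*N(-d2) - q*S*exp(-qT)*N(-d1)
N(-d1) = 0.2807926361; N(-d2) = 0.4736508547; sqrt(T) = 1.2247448714
Term 1 = -56.2000 * 1.0000000000 * 0.3370843934 * 0.4200 / (2 * 1.2247448714) = -3.2482438619
Term 2 = 0.0560 * 51.7600 * 0.9194312561 * 0.4736508547 = 1.2622921561
Term 3 = 0 (no dividend yield, q = 0)
Theta = -3.2482438619 + (1.2622921561) + (0.0000000000) = -1.985952

Answer: Theta = -1.985952


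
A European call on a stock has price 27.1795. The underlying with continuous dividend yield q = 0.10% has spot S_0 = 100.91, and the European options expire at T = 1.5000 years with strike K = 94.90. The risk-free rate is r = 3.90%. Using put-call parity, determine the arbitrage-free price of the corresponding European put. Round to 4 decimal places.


Put-call parity: C - P = S_0 * exp(-qT) - K * exp(-rT).
S_0 * exp(-qT) = 100.9100 * 0.99850112 = 100.75874847
K * exp(-rT) = 94.9000 * 0.94317824 = 89.50761501
P = C - S*exp(-qT) + K*exp(-rT)
P = 27.1795 - 100.75874847 + 89.50761501 = 15.9284

Answer: Put price = 15.9284


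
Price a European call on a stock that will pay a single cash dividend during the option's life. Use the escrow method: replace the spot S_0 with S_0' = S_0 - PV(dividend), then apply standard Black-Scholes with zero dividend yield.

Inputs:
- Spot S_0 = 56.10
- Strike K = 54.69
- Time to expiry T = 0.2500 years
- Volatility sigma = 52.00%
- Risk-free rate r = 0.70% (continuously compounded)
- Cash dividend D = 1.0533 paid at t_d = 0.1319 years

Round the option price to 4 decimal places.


Answer: Price = 5.8998

Derivation:
PV(D) = D * exp(-r * t_d) = 1.0533 * 0.99907713 = 1.05232794
S_0' = S_0 - PV(D) = 56.1000 - 1.05232794 = 55.04767206
d1 = (ln(S_0'/K) + (r + sigma^2/2)*T) / (sigma*sqrt(T)) = 0.16180268
d2 = d1 - sigma*sqrt(T) = -0.09819732
exp(-rT) = 0.99825153
N(d1) = 0.56426938; N(d2) = 0.46088781
C = S_0' * N(d1) - K * exp(-rT) * N(d2) = 55.04767206 * 0.56426938 - 54.6900 * 0.99825153 * 0.46088781 = 5.8998


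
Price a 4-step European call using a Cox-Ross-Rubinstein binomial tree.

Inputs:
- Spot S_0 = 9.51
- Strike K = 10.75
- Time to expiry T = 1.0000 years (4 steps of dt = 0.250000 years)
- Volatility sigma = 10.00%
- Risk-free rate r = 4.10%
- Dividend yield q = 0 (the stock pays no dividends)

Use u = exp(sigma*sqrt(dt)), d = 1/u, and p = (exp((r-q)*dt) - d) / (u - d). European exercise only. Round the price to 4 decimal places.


Answer: Price = V(0,0) = 0.1010

Derivation:
dt = T/N = 0.250000
u = exp(sigma*sqrt(dt)) = 1.051271; d = 1/u = 0.951229
p = (exp((r-q)*dt) - d) / (u - d) = 0.590487
Discount per step: exp(-r*dt) = 0.989802
Stock lattice S(k, i) with i counting down-moves:
  k=0: S(0,0) = 9.5100
  k=1: S(1,0) = 9.9976; S(1,1) = 9.0462
  k=2: S(2,0) = 10.5102; S(2,1) = 9.5100; S(2,2) = 8.6050
  k=3: S(3,0) = 11.0490; S(3,1) = 9.9976; S(3,2) = 9.0462; S(3,3) = 8.1853
  k=4: S(4,0) = 11.6155; S(4,1) = 10.5102; S(4,2) = 9.5100; S(4,3) = 8.6050; S(4,4) = 7.7861
Terminal payoffs V(N, i) = max(S_T - K, 0):
  V(4,0) = 0.865540; V(4,1) = 0.000000; V(4,2) = 0.000000; V(4,3) = 0.000000; V(4,4) = 0.000000
Backward induction: V(k, i) = exp(-r*dt) * [p * V(k+1, i) + (1-p) * V(k+1, i+1)].
  V(3,0) = exp(-r*dt) * [p*0.865540 + (1-p)*0.000000] = 0.505878
  V(3,1) = exp(-r*dt) * [p*0.000000 + (1-p)*0.000000] = 0.000000
  V(3,2) = exp(-r*dt) * [p*0.000000 + (1-p)*0.000000] = 0.000000
  V(3,3) = exp(-r*dt) * [p*0.000000 + (1-p)*0.000000] = 0.000000
  V(2,0) = exp(-r*dt) * [p*0.505878 + (1-p)*0.000000] = 0.295668
  V(2,1) = exp(-r*dt) * [p*0.000000 + (1-p)*0.000000] = 0.000000
  V(2,2) = exp(-r*dt) * [p*0.000000 + (1-p)*0.000000] = 0.000000
  V(1,0) = exp(-r*dt) * [p*0.295668 + (1-p)*0.000000] = 0.172808
  V(1,1) = exp(-r*dt) * [p*0.000000 + (1-p)*0.000000] = 0.000000
  V(0,0) = exp(-r*dt) * [p*0.172808 + (1-p)*0.000000] = 0.101000


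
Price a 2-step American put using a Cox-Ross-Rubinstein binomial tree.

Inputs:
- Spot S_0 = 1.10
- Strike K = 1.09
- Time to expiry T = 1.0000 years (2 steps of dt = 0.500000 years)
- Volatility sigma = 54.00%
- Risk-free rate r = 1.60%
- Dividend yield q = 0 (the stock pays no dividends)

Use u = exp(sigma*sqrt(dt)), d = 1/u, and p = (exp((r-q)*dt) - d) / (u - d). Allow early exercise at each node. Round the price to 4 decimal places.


Answer: Price = V(0,0) = 0.1965

Derivation:
dt = T/N = 0.500000
u = exp(sigma*sqrt(dt)) = 1.464974; d = 1/u = 0.682606
p = (exp((r-q)*dt) - d) / (u - d) = 0.415950
Discount per step: exp(-r*dt) = 0.992032
Stock lattice S(k, i) with i counting down-moves:
  k=0: S(0,0) = 1.1000
  k=1: S(1,0) = 1.6115; S(1,1) = 0.7509
  k=2: S(2,0) = 2.3608; S(2,1) = 1.1000; S(2,2) = 0.5125
Terminal payoffs V(N, i) = max(K - S_T, 0):
  V(2,0) = 0.000000; V(2,1) = 0.000000; V(2,2) = 0.577454
Backward induction: V(k, i) = exp(-r*dt) * [p * V(k+1, i) + (1-p) * V(k+1, i+1)]; then take max(V_cont, immediate exercise) for American.
  V(1,0) = exp(-r*dt) * [p*0.000000 + (1-p)*0.000000] = 0.000000; exercise = 0.000000; V(1,0) = max -> 0.000000
  V(1,1) = exp(-r*dt) * [p*0.000000 + (1-p)*0.577454] = 0.334575; exercise = 0.339134; V(1,1) = max -> 0.339134
  V(0,0) = exp(-r*dt) * [p*0.000000 + (1-p)*0.339134] = 0.196493; exercise = 0.000000; V(0,0) = max -> 0.196493


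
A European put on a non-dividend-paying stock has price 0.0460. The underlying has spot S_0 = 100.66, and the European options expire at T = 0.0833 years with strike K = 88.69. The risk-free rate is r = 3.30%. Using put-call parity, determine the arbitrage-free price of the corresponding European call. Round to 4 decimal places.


Answer: Call price = 12.2595

Derivation:
Put-call parity: C - P = S_0 * exp(-qT) - K * exp(-rT).
S_0 * exp(-qT) = 100.6600 * 1.00000000 = 100.66000000
K * exp(-rT) = 88.6900 * 0.99725487 = 88.44653484
C = P + S*exp(-qT) - K*exp(-rT)
C = 0.0460 + 100.66000000 - 88.44653484 = 12.2595


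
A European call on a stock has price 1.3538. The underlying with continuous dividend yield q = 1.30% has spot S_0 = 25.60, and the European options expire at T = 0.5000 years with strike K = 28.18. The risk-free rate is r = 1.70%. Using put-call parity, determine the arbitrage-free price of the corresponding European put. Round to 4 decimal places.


Answer: Put price = 3.8611

Derivation:
Put-call parity: C - P = S_0 * exp(-qT) - K * exp(-rT).
S_0 * exp(-qT) = 25.6000 * 0.99352108 = 25.43413963
K * exp(-rT) = 28.1800 * 0.99153602 = 27.94148512
P = C - S*exp(-qT) + K*exp(-rT)
P = 1.3538 - 25.43413963 + 27.94148512 = 3.8611


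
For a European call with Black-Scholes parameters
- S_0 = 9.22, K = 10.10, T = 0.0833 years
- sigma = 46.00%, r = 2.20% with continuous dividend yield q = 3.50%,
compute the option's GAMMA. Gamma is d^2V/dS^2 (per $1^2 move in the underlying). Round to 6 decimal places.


d1 = -0.6284093998; d2 = -0.7611734010
phi(d1) = 0.3274605399; exp(-qT) = 0.9970887459; exp(-rT) = 0.9981690782
Gamma = exp(-qT) * phi(d1) / (S * sigma * sqrt(T)) = 0.9970887459 * 0.3274605399 / (9.2200 * 0.4600 * 0.2886173938) = 0.266736

Answer: Gamma = 0.266736


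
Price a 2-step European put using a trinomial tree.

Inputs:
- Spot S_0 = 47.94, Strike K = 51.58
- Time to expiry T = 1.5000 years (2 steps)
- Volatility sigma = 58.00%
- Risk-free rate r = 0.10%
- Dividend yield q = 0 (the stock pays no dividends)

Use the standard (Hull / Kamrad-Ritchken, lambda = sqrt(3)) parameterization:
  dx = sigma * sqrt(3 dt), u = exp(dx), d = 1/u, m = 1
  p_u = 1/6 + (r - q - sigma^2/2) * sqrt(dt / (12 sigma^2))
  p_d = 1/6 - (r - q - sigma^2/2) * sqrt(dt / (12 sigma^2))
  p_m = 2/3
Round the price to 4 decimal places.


dt = T/N = 0.750000; dx = sigma*sqrt(3*dt) = 0.870000
u = exp(dx) = 2.386911; d = 1/u = 0.418952
p_u = 0.094598, p_m = 0.666667, p_d = 0.238736
Discount per step: exp(-r*dt) = 0.999250
Stock lattice S(k, j) with j the centered position index:
  k=0: S(0,+0) = 47.9400
  k=1: S(1,-1) = 20.0845; S(1,+0) = 47.9400; S(1,+1) = 114.4285
  k=2: S(2,-2) = 8.4144; S(2,-1) = 20.0845; S(2,+0) = 47.9400; S(2,+1) = 114.4285; S(2,+2) = 273.1306
Terminal payoffs V(N, j) = max(K - S_T, 0):
  V(2,-2) = 43.165552; V(2,-1) = 31.495463; V(2,+0) = 3.640000; V(2,+1) = 0.000000; V(2,+2) = 0.000000
Backward induction: V(k, j) = exp(-r*dt) * [p_u * V(k+1, j+1) + p_m * V(k+1, j) + p_d * V(k+1, j-1)]
  V(1,-1) = exp(-r*dt) * [p_u*3.640000 + p_m*31.495463 + p_d*43.165552] = 31.622740
  V(1,+0) = exp(-r*dt) * [p_u*0.000000 + p_m*3.640000 + p_d*31.495463] = 9.938299
  V(1,+1) = exp(-r*dt) * [p_u*0.000000 + p_m*0.000000 + p_d*3.640000] = 0.868346
  V(0,+0) = exp(-r*dt) * [p_u*0.868346 + p_m*9.938299 + p_d*31.622740] = 14.246462

Answer: Price = V(0,0) = 14.2465


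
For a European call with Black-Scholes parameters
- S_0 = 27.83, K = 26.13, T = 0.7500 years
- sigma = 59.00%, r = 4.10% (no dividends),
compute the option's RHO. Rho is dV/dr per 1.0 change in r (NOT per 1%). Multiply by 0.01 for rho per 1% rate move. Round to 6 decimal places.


Answer: Rho = 8.957096

Derivation:
d1 = 0.4390171369; d2 = -0.0719378514
phi(d1) = 0.3622913501; exp(-qT) = 1.0000000000; exp(-rT) = 0.9697179723
N(d2) = 0.4713256835
Rho = K*T*exp(-rT)*N(d2) = 26.1300 * 0.7500 * 0.9697179723 * 0.4713256835 = 8.957096


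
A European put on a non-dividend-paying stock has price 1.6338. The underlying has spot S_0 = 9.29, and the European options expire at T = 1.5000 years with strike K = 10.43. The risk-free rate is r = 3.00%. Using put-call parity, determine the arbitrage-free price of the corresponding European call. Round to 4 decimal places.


Put-call parity: C - P = S_0 * exp(-qT) - K * exp(-rT).
S_0 * exp(-qT) = 9.2900 * 1.00000000 = 9.29000000
K * exp(-rT) = 10.4300 * 0.95599748 = 9.97105374
C = P + S*exp(-qT) - K*exp(-rT)
C = 1.6338 + 9.29000000 - 9.97105374 = 0.9527

Answer: Call price = 0.9527


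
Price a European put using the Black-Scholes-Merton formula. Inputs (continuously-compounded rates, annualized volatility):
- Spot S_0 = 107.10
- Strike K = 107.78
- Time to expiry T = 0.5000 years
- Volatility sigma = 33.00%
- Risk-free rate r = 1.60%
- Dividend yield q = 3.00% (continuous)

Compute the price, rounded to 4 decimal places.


d1 = (ln(S/K) + (r - q + 0.5*sigma^2) * T) / (sigma * sqrt(T)) = 0.05955067
d2 = d1 - sigma * sqrt(T) = -0.17379457
exp(-rT) = 0.99203191; exp(-qT) = 0.98511194
P = K * exp(-rT) * N(-d2) - S_0 * exp(-qT) * N(-d1)
N(-d1) = 0.47625675; N(-d2) = 0.56898654
P = 107.7800 * 0.99203191 * 0.56898654 - 107.1000 * 0.98511194 * 0.47625675 = 10.5890

Answer: Price = 10.5890


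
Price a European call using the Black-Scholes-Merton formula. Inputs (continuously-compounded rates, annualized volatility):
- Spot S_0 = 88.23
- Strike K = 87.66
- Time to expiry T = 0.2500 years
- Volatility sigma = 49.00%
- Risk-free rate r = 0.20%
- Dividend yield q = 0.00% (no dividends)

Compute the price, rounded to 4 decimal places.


d1 = (ln(S/K) + (r - q + 0.5*sigma^2) * T) / (sigma * sqrt(T)) = 0.15099529
d2 = d1 - sigma * sqrt(T) = -0.09400471
exp(-rT) = 0.99950012; exp(-qT) = 1.00000000
C = S_0 * exp(-qT) * N(d1) - K * exp(-rT) * N(d2)
N(d1) = 0.56001028; N(d2) = 0.46255271
C = 88.2300 * 1.00000000 * 0.56001028 - 87.6600 * 0.99950012 * 0.46255271 = 8.8826

Answer: Price = 8.8826


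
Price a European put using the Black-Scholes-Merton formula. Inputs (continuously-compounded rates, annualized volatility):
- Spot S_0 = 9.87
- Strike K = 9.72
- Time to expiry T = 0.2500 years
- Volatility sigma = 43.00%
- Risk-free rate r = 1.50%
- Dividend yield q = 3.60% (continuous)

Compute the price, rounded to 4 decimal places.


Answer: Price = 0.7851

Derivation:
d1 = (ln(S/K) + (r - q + 0.5*sigma^2) * T) / (sigma * sqrt(T)) = 0.15431040
d2 = d1 - sigma * sqrt(T) = -0.06068960
exp(-rT) = 0.99625702; exp(-qT) = 0.99104038
P = K * exp(-rT) * N(-d2) - S_0 * exp(-qT) * N(-d1)
N(-d1) = 0.43868250; N(-d2) = 0.52419679
P = 9.7200 * 0.99625702 * 0.52419679 - 9.8700 * 0.99104038 * 0.43868250 = 0.7851


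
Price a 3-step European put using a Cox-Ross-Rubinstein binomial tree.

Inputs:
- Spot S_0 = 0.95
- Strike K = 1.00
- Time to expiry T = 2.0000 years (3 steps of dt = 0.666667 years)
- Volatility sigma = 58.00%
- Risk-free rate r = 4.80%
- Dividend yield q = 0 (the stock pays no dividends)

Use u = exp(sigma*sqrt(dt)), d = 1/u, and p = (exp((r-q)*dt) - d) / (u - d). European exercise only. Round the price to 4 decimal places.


Answer: Price = V(0,0) = 0.2966

Derivation:
dt = T/N = 0.666667
u = exp(sigma*sqrt(dt)) = 1.605713; d = 1/u = 0.622776
p = (exp((r-q)*dt) - d) / (u - d) = 0.416854
Discount per step: exp(-r*dt) = 0.968507
Stock lattice S(k, i) with i counting down-moves:
  k=0: S(0,0) = 0.9500
  k=1: S(1,0) = 1.5254; S(1,1) = 0.5916
  k=2: S(2,0) = 2.4494; S(2,1) = 0.9500; S(2,2) = 0.3685
  k=3: S(3,0) = 3.9330; S(3,1) = 1.5254; S(3,2) = 0.5916; S(3,3) = 0.2295
Terminal payoffs V(N, i) = max(K - S_T, 0):
  V(3,0) = 0.000000; V(3,1) = 0.000000; V(3,2) = 0.408363; V(3,3) = 0.770533
Backward induction: V(k, i) = exp(-r*dt) * [p * V(k+1, i) + (1-p) * V(k+1, i+1)].
  V(2,0) = exp(-r*dt) * [p*0.000000 + (1-p)*0.000000] = 0.000000
  V(2,1) = exp(-r*dt) * [p*0.000000 + (1-p)*0.408363] = 0.230635
  V(2,2) = exp(-r*dt) * [p*0.408363 + (1-p)*0.770533] = 0.600049
  V(1,0) = exp(-r*dt) * [p*0.000000 + (1-p)*0.230635] = 0.130258
  V(1,1) = exp(-r*dt) * [p*0.230635 + (1-p)*0.600049] = 0.432009
  V(0,0) = exp(-r*dt) * [p*0.130258 + (1-p)*0.432009] = 0.296579


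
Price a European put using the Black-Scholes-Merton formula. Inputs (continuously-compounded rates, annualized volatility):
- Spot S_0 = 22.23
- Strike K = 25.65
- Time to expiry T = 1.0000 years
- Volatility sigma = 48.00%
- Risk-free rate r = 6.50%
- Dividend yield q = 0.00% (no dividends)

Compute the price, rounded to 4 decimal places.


Answer: Price = 5.3473

Derivation:
d1 = (ln(S/K) + (r - q + 0.5*sigma^2) * T) / (sigma * sqrt(T)) = 0.07728991
d2 = d1 - sigma * sqrt(T) = -0.40271009
exp(-rT) = 0.93706746; exp(-qT) = 1.00000000
P = K * exp(-rT) * N(-d2) - S_0 * exp(-qT) * N(-d1)
N(-d1) = 0.46919646; N(-d2) = 0.65641925
P = 25.6500 * 0.93706746 * 0.65641925 - 22.2300 * 1.00000000 * 0.46919646 = 5.3473


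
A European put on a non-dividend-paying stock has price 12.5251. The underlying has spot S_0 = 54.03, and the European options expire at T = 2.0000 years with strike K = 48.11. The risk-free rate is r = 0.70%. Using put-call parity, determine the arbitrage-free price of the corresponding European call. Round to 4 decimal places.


Answer: Call price = 19.1139

Derivation:
Put-call parity: C - P = S_0 * exp(-qT) - K * exp(-rT).
S_0 * exp(-qT) = 54.0300 * 1.00000000 = 54.03000000
K * exp(-rT) = 48.1100 * 0.98609754 = 47.44115285
C = P + S*exp(-qT) - K*exp(-rT)
C = 12.5251 + 54.03000000 - 47.44115285 = 19.1139


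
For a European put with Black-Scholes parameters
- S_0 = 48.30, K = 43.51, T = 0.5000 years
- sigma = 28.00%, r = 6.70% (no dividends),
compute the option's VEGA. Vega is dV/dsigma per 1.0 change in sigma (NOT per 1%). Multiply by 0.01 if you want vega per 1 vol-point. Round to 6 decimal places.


d1 = 0.7957010178; d2 = 0.5977111190
phi(d1) = 0.2906868849; exp(-qT) = 1.0000000000; exp(-rT) = 0.9670549112
Vega = S * exp(-qT) * phi(d1) * sqrt(T) = 48.3000 * 1.0000000000 * 0.2906868849 * 0.7071067812 = 9.927904

Answer: Vega = 9.927904


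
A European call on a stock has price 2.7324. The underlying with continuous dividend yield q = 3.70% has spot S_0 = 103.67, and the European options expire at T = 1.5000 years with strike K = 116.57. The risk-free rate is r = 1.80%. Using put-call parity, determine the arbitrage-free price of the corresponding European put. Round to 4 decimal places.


Answer: Put price = 18.1241

Derivation:
Put-call parity: C - P = S_0 * exp(-qT) - K * exp(-rT).
S_0 * exp(-qT) = 103.6700 * 0.94601202 = 98.07306649
K * exp(-rT) = 116.5700 * 0.97336124 = 113.46471992
P = C - S*exp(-qT) + K*exp(-rT)
P = 2.7324 - 98.07306649 + 113.46471992 = 18.1241


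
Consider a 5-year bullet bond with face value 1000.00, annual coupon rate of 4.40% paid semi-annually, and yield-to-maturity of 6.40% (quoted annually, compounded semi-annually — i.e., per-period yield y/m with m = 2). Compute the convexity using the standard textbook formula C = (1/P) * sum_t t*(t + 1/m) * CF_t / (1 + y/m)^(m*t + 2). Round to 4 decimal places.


Coupon per period c = face * coupon_rate / m = 22.000000
Periods per year m = 2; per-period yield y/m = 0.032000
Number of cashflows N = 10
Cashflows (t years, CF_t, discount factor 1/(1+y/m)^(m*t), PV):
  t = 0.5000: CF_t = 22.000000, DF = 0.968992, PV = 21.317829
  t = 1.0000: CF_t = 22.000000, DF = 0.938946, PV = 20.656811
  t = 1.5000: CF_t = 22.000000, DF = 0.909831, PV = 20.016290
  t = 2.0000: CF_t = 22.000000, DF = 0.881620, PV = 19.395630
  t = 2.5000: CF_t = 22.000000, DF = 0.854283, PV = 18.794215
  t = 3.0000: CF_t = 22.000000, DF = 0.827793, PV = 18.211449
  t = 3.5000: CF_t = 22.000000, DF = 0.802125, PV = 17.646753
  t = 4.0000: CF_t = 22.000000, DF = 0.777253, PV = 17.099567
  t = 4.5000: CF_t = 22.000000, DF = 0.753152, PV = 16.569347
  t = 5.0000: CF_t = 1022.000000, DF = 0.729799, PV = 745.854171
Price P = sum_t PV_t = 915.562063
Convexity numerator sum_t t*(t + 1/m) * CF_t / (1+y/m)^(m*t + 2):
  t = 0.5000: term = 10.008145
  t = 1.0000: term = 29.093445
  t = 1.5000: term = 56.382645
  t = 2.0000: term = 91.057244
  t = 2.5000: term = 132.350645
  t = 3.0000: term = 179.545449
  t = 3.5000: term = 231.970864
  t = 4.0000: term = 289.000246
  t = 4.5000: term = 350.048748
  t = 5.0000: term = 19258.711267
Convexity = (1/P) * sum = 20628.168700 / 915.562063 = 22.530607

Answer: Convexity = 22.5306


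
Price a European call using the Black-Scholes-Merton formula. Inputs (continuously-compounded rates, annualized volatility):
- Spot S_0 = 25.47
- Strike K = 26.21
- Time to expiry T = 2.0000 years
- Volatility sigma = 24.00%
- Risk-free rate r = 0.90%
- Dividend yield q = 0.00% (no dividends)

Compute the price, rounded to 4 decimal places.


d1 = (ln(S/K) + (r - q + 0.5*sigma^2) * T) / (sigma * sqrt(T)) = 0.13835803
d2 = d1 - sigma * sqrt(T) = -0.20105323
exp(-rT) = 0.98216103; exp(-qT) = 1.00000000
C = S_0 * exp(-qT) * N(d1) - K * exp(-rT) * N(d2)
N(d1) = 0.55502127; N(d2) = 0.42032848
C = 25.4700 * 1.00000000 * 0.55502127 - 26.2100 * 0.98216103 * 0.42032848 = 3.3161

Answer: Price = 3.3161


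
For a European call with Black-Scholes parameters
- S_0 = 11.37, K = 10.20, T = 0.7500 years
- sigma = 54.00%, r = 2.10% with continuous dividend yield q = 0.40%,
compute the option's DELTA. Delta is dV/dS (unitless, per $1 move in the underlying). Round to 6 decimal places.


d1 = 0.4932936029; d2 = 0.0256398848
phi(d1) = 0.3532399095; exp(-qT) = 0.9970044955; exp(-rT) = 0.9843733826
N(d1) = 0.6890974261
Delta = exp(-qT) * N(d1) = 0.9970044955 * 0.6890974261 = 0.687033

Answer: Delta = 0.687033


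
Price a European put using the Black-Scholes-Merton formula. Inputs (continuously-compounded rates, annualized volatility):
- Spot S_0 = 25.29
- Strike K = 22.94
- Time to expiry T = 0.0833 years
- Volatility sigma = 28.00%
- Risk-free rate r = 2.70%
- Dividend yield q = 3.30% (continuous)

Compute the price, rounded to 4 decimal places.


Answer: Price = 0.1087

Derivation:
d1 = (ln(S/K) + (r - q + 0.5*sigma^2) * T) / (sigma * sqrt(T)) = 1.24104624
d2 = d1 - sigma * sqrt(T) = 1.16023337
exp(-rT) = 0.99775343; exp(-qT) = 0.99725487
P = K * exp(-rT) * N(-d2) - S_0 * exp(-qT) * N(-d1)
N(-d1) = 0.10729433; N(-d2) = 0.12297690
P = 22.9400 * 0.99775343 * 0.12297690 - 25.2900 * 0.99725487 * 0.10729433 = 0.1087


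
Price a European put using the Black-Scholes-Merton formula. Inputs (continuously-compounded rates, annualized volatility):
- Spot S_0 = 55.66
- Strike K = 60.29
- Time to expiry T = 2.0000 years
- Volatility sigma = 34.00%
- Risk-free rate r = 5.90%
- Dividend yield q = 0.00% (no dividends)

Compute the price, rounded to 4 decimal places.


Answer: Price = 9.3690

Derivation:
d1 = (ln(S/K) + (r - q + 0.5*sigma^2) * T) / (sigma * sqrt(T)) = 0.31964451
d2 = d1 - sigma * sqrt(T) = -0.16118810
exp(-rT) = 0.88869605; exp(-qT) = 1.00000000
P = K * exp(-rT) * N(-d2) - S_0 * exp(-qT) * N(-d1)
N(-d1) = 0.37461892; N(-d2) = 0.56402737
P = 60.2900 * 0.88869605 * 0.56402737 - 55.6600 * 1.00000000 * 0.37461892 = 9.3690


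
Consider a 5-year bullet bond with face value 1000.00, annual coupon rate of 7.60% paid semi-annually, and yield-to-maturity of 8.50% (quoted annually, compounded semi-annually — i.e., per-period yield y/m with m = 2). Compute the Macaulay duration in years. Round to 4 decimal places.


Answer: Macaulay duration = 4.2354 years

Derivation:
Coupon per period c = face * coupon_rate / m = 38.000000
Periods per year m = 2; per-period yield y/m = 0.042500
Number of cashflows N = 10
Cashflows (t years, CF_t, discount factor 1/(1+y/m)^(m*t), PV):
  t = 0.5000: CF_t = 38.000000, DF = 0.959233, PV = 36.450839
  t = 1.0000: CF_t = 38.000000, DF = 0.920127, PV = 34.964834
  t = 1.5000: CF_t = 38.000000, DF = 0.882616, PV = 33.539409
  t = 2.0000: CF_t = 38.000000, DF = 0.846634, PV = 32.172095
  t = 2.5000: CF_t = 38.000000, DF = 0.812119, PV = 30.860523
  t = 3.0000: CF_t = 38.000000, DF = 0.779011, PV = 29.602420
  t = 3.5000: CF_t = 38.000000, DF = 0.747253, PV = 28.395607
  t = 4.0000: CF_t = 38.000000, DF = 0.716789, PV = 27.237992
  t = 4.5000: CF_t = 38.000000, DF = 0.687568, PV = 26.127570
  t = 5.0000: CF_t = 1038.000000, DF = 0.659537, PV = 684.599720
Price P = sum_t PV_t = 963.951008
Macaulay numerator sum_t t * PV_t:
  t * PV_t at t = 0.5000: 18.225420
  t * PV_t at t = 1.0000: 34.964834
  t * PV_t at t = 1.5000: 50.309114
  t * PV_t at t = 2.0000: 64.344190
  t * PV_t at t = 2.5000: 77.151307
  t * PV_t at t = 3.0000: 88.807260
  t * PV_t at t = 3.5000: 99.384623
  t * PV_t at t = 4.0000: 108.951968
  t * PV_t at t = 4.5000: 117.574066
  t * PV_t at t = 5.0000: 3422.998599
Macaulay duration D = (sum_t t * PV_t) / P = 4082.711380 / 963.951008 = 4.235393


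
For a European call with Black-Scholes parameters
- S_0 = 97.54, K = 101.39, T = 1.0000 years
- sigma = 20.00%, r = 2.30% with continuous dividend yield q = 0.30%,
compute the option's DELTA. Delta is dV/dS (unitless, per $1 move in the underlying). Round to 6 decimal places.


d1 = 0.0064404166; d2 = -0.1935595834
phi(d1) = 0.3989340066; exp(-qT) = 0.9970044955; exp(-rT) = 0.9772624838
N(d1) = 0.5025693367
Delta = exp(-qT) * N(d1) = 0.9970044955 * 0.5025693367 = 0.501064

Answer: Delta = 0.501064


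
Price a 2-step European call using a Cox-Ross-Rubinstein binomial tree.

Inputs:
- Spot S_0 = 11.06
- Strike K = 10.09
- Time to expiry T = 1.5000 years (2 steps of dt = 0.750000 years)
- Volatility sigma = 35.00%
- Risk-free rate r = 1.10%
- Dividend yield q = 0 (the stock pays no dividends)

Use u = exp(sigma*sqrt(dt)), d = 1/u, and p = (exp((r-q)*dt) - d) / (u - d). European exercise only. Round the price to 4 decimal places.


dt = T/N = 0.750000
u = exp(sigma*sqrt(dt)) = 1.354062; d = 1/u = 0.738519
p = (exp((r-q)*dt) - d) / (u - d) = 0.438256
Discount per step: exp(-r*dt) = 0.991784
Stock lattice S(k, i) with i counting down-moves:
  k=0: S(0,0) = 11.0600
  k=1: S(1,0) = 14.9759; S(1,1) = 8.1680
  k=2: S(2,0) = 20.2783; S(2,1) = 11.0600; S(2,2) = 6.0322
Terminal payoffs V(N, i) = max(S_T - K, 0):
  V(2,0) = 10.188329; V(2,1) = 0.970000; V(2,2) = 0.000000
Backward induction: V(k, i) = exp(-r*dt) * [p * V(k+1, i) + (1-p) * V(k+1, i+1)].
  V(1,0) = exp(-r*dt) * [p*10.188329 + (1-p)*0.970000] = 4.968825
  V(1,1) = exp(-r*dt) * [p*0.970000 + (1-p)*0.000000] = 0.421616
  V(0,0) = exp(-r*dt) * [p*4.968825 + (1-p)*0.421616] = 2.394619

Answer: Price = V(0,0) = 2.3946


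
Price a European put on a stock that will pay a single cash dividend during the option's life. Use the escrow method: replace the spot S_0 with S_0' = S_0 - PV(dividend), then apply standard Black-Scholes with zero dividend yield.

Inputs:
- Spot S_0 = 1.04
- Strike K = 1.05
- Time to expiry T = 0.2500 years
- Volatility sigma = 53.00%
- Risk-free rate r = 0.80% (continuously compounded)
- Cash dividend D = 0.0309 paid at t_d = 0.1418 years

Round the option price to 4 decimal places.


Answer: Price = 0.1289

Derivation:
PV(D) = D * exp(-r * t_d) = 0.0309 * 0.99886624 = 0.03086497
S_0' = S_0 - PV(D) = 1.0400 - 0.03086497 = 1.00913503
d1 = (ln(S_0'/K) + (r + sigma^2/2)*T) / (sigma*sqrt(T)) = -0.00975133
d2 = d1 - sigma*sqrt(T) = -0.27475133
exp(-rT) = 0.99800200
N(-d1) = 0.50389016; N(-d2) = 0.60824635
P = K * exp(-rT) * N(-d2) - S_0' * N(-d1) = 1.0500 * 0.99800200 * 0.60824635 - 1.00913503 * 0.50389016 = 0.1289


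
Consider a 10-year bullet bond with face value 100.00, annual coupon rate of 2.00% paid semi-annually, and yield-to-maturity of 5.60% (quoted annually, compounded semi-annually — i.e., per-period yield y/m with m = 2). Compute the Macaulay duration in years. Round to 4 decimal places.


Coupon per period c = face * coupon_rate / m = 1.000000
Periods per year m = 2; per-period yield y/m = 0.028000
Number of cashflows N = 20
Cashflows (t years, CF_t, discount factor 1/(1+y/m)^(m*t), PV):
  t = 0.5000: CF_t = 1.000000, DF = 0.972763, PV = 0.972763
  t = 1.0000: CF_t = 1.000000, DF = 0.946267, PV = 0.946267
  t = 1.5000: CF_t = 1.000000, DF = 0.920493, PV = 0.920493
  t = 2.0000: CF_t = 1.000000, DF = 0.895422, PV = 0.895422
  t = 2.5000: CF_t = 1.000000, DF = 0.871033, PV = 0.871033
  t = 3.0000: CF_t = 1.000000, DF = 0.847308, PV = 0.847308
  t = 3.5000: CF_t = 1.000000, DF = 0.824230, PV = 0.824230
  t = 4.0000: CF_t = 1.000000, DF = 0.801780, PV = 0.801780
  t = 4.5000: CF_t = 1.000000, DF = 0.779941, PV = 0.779941
  t = 5.0000: CF_t = 1.000000, DF = 0.758698, PV = 0.758698
  t = 5.5000: CF_t = 1.000000, DF = 0.738033, PV = 0.738033
  t = 6.0000: CF_t = 1.000000, DF = 0.717931, PV = 0.717931
  t = 6.5000: CF_t = 1.000000, DF = 0.698376, PV = 0.698376
  t = 7.0000: CF_t = 1.000000, DF = 0.679354, PV = 0.679354
  t = 7.5000: CF_t = 1.000000, DF = 0.660851, PV = 0.660851
  t = 8.0000: CF_t = 1.000000, DF = 0.642851, PV = 0.642851
  t = 8.5000: CF_t = 1.000000, DF = 0.625341, PV = 0.625341
  t = 9.0000: CF_t = 1.000000, DF = 0.608309, PV = 0.608309
  t = 9.5000: CF_t = 1.000000, DF = 0.591740, PV = 0.591740
  t = 10.0000: CF_t = 101.000000, DF = 0.575622, PV = 58.137865
Price P = sum_t PV_t = 72.718585
Macaulay numerator sum_t t * PV_t:
  t * PV_t at t = 0.5000: 0.486381
  t * PV_t at t = 1.0000: 0.946267
  t * PV_t at t = 1.5000: 1.380740
  t * PV_t at t = 2.0000: 1.790843
  t * PV_t at t = 2.5000: 2.177582
  t * PV_t at t = 3.0000: 2.541924
  t * PV_t at t = 3.5000: 2.884804
  t * PV_t at t = 4.0000: 3.207119
  t * PV_t at t = 4.5000: 3.509736
  t * PV_t at t = 5.0000: 3.793489
  t * PV_t at t = 5.5000: 4.059181
  t * PV_t at t = 6.0000: 4.307585
  t * PV_t at t = 6.5000: 4.539446
  t * PV_t at t = 7.0000: 4.755481
  t * PV_t at t = 7.5000: 4.956379
  t * PV_t at t = 8.0000: 5.142806
  t * PV_t at t = 8.5000: 5.315400
  t * PV_t at t = 9.0000: 5.474777
  t * PV_t at t = 9.5000: 5.621529
  t * PV_t at t = 10.0000: 581.378652
Macaulay duration D = (sum_t t * PV_t) / P = 648.270122 / 72.718585 = 8.914779

Answer: Macaulay duration = 8.9148 years


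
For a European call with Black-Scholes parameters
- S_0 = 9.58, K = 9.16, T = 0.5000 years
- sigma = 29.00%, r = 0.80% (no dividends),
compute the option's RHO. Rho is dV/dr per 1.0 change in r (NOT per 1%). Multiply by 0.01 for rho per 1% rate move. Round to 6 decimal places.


d1 = 0.3406616797; d2 = 0.1356007131
phi(d1) = 0.3764523790; exp(-qT) = 1.0000000000; exp(-rT) = 0.9960079893
N(d2) = 0.5539315292
Rho = K*T*exp(-rT)*N(d2) = 9.1600 * 0.5000 * 0.9960079893 * 0.5539315292 = 2.526879

Answer: Rho = 2.526879


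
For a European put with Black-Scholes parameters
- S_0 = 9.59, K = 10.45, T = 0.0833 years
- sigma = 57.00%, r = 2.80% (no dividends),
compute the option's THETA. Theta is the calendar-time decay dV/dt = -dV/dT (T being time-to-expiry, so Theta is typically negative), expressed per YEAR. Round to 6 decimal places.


d1 = -0.4256020285; d2 = -0.5901139430
phi(d1) = 0.3643985559; exp(-qT) = 1.0000000000; exp(-rT) = 0.9976703179
Theta = -S*exp(-qT)*phi(d1)*sigma/(2*sqrt(T)) + r*K*exp(-rT)*N(-d2) - q*S*exp(-qT)*N(-d1)
N(-d1) = 0.6648010691; N(-d2) = 0.7224428692; sqrt(T) = 0.2886173938
Term 1 = -9.5900 * 1.0000000000 * 0.3643985559 * 0.5700 / (2 * 0.2886173938) = -3.4507827125
Term 2 = 0.0280 * 10.4500 * 0.9976703179 * 0.7224428692 = 0.2108943195
Term 3 = 0 (no dividend yield, q = 0)
Theta = -3.4507827125 + (0.2108943195) + (0.0000000000) = -3.239888

Answer: Theta = -3.239888


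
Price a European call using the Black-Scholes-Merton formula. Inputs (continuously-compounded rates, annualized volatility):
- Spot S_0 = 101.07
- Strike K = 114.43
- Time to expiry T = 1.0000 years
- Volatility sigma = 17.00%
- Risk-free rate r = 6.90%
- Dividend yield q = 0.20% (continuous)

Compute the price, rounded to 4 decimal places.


Answer: Price = 4.4600

Derivation:
d1 = (ln(S/K) + (r - q + 0.5*sigma^2) * T) / (sigma * sqrt(T)) = -0.25117610
d2 = d1 - sigma * sqrt(T) = -0.42117610
exp(-rT) = 0.93332668; exp(-qT) = 0.99800200
C = S_0 * exp(-qT) * N(d1) - K * exp(-rT) * N(d2)
N(d1) = 0.40083898; N(d2) = 0.33681325
C = 101.0700 * 0.99800200 * 0.40083898 - 114.4300 * 0.93332668 * 0.33681325 = 4.4600


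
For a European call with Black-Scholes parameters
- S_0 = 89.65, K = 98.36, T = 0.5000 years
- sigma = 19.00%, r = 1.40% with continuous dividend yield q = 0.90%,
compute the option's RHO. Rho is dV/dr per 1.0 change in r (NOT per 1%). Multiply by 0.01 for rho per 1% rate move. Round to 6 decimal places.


d1 = -0.6043605730; d2 = -0.7387108614
phi(d1) = 0.3323507525; exp(-qT) = 0.9955101098; exp(-rT) = 0.9930244429
N(d2) = 0.2300412945
Rho = K*T*exp(-rT)*N(d2) = 98.3600 * 0.5000 * 0.9930244429 * 0.2300412945 = 11.234513

Answer: Rho = 11.234513


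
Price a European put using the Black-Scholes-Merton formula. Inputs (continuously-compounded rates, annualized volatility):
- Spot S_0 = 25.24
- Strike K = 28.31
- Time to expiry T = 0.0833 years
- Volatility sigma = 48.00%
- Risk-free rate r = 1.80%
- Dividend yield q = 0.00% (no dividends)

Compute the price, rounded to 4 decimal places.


Answer: Price = 3.4581

Derivation:
d1 = (ln(S/K) + (r - q + 0.5*sigma^2) * T) / (sigma * sqrt(T)) = -0.74846423
d2 = d1 - sigma * sqrt(T) = -0.88700058
exp(-rT) = 0.99850172; exp(-qT) = 1.00000000
P = K * exp(-rT) * N(-d2) - S_0 * exp(-qT) * N(-d1)
N(-d1) = 0.77290990; N(-d2) = 0.81246070
P = 28.3100 * 0.99850172 * 0.81246070 - 25.2400 * 1.00000000 * 0.77290990 = 3.4581


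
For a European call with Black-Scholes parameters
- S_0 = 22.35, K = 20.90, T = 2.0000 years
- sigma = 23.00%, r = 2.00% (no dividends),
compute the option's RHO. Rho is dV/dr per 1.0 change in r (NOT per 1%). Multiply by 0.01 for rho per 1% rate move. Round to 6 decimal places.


d1 = 0.4918301572; d2 = 0.1665610378
phi(d1) = 0.3534946299; exp(-qT) = 1.0000000000; exp(-rT) = 0.9607894392
N(d2) = 0.5661422737
Rho = K*T*exp(-rT)*N(d2) = 20.9000 * 2.0000 * 0.9607894392 * 0.5661422737 = 22.736839

Answer: Rho = 22.736839


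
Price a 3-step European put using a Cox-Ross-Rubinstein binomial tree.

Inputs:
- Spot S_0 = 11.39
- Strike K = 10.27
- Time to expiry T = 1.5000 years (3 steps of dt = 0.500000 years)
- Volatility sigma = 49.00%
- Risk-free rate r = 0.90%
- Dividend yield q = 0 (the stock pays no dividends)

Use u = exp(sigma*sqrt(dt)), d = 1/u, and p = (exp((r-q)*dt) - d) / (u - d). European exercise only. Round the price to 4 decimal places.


dt = T/N = 0.500000
u = exp(sigma*sqrt(dt)) = 1.414084; d = 1/u = 0.707171
p = (exp((r-q)*dt) - d) / (u - d) = 0.420616
Discount per step: exp(-r*dt) = 0.995510
Stock lattice S(k, i) with i counting down-moves:
  k=0: S(0,0) = 11.3900
  k=1: S(1,0) = 16.1064; S(1,1) = 8.0547
  k=2: S(2,0) = 22.7758; S(2,1) = 11.3900; S(2,2) = 5.6960
  k=3: S(3,0) = 32.2070; S(3,1) = 16.1064; S(3,2) = 8.0547; S(3,3) = 4.0281
Terminal payoffs V(N, i) = max(K - S_T, 0):
  V(3,0) = 0.000000; V(3,1) = 0.000000; V(3,2) = 2.215319; V(3,3) = 6.241924
Backward induction: V(k, i) = exp(-r*dt) * [p * V(k+1, i) + (1-p) * V(k+1, i+1)].
  V(2,0) = exp(-r*dt) * [p*0.000000 + (1-p)*0.000000] = 0.000000
  V(2,1) = exp(-r*dt) * [p*0.000000 + (1-p)*2.215319] = 1.277758
  V(2,2) = exp(-r*dt) * [p*2.215319 + (1-p)*6.241924] = 4.527849
  V(1,0) = exp(-r*dt) * [p*0.000000 + (1-p)*1.277758] = 0.736989
  V(1,1) = exp(-r*dt) * [p*1.277758 + (1-p)*4.527849] = 3.146618
  V(0,0) = exp(-r*dt) * [p*0.736989 + (1-p)*3.146618] = 2.123513

Answer: Price = V(0,0) = 2.1235


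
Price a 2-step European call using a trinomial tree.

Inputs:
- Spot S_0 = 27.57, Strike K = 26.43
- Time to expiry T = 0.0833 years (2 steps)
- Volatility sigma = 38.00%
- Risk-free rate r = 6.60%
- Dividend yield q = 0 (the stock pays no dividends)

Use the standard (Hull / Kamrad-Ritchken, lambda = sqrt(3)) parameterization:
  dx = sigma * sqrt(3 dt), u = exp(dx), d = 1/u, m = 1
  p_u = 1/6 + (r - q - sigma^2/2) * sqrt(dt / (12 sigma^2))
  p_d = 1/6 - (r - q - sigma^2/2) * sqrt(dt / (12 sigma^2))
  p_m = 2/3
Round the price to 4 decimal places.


dt = T/N = 0.041650; dx = sigma*sqrt(3*dt) = 0.134323
u = exp(dx) = 1.143763; d = 1/u = 0.874307
p_u = 0.165705, p_m = 0.666667, p_d = 0.167628
Discount per step: exp(-r*dt) = 0.997255
Stock lattice S(k, j) with j the centered position index:
  k=0: S(0,+0) = 27.5700
  k=1: S(1,-1) = 24.1047; S(1,+0) = 27.5700; S(1,+1) = 31.5335
  k=2: S(2,-2) = 21.0749; S(2,-1) = 24.1047; S(2,+0) = 27.5700; S(2,+1) = 31.5335; S(2,+2) = 36.0669
Terminal payoffs V(N, j) = max(S_T - K, 0):
  V(2,-2) = 0.000000; V(2,-1) = 0.000000; V(2,+0) = 1.140000; V(2,+1) = 5.103537; V(2,+2) = 9.636882
Backward induction: V(k, j) = exp(-r*dt) * [p_u * V(k+1, j+1) + p_m * V(k+1, j) + p_d * V(k+1, j-1)]
  V(1,-1) = exp(-r*dt) * [p_u*1.140000 + p_m*0.000000 + p_d*0.000000] = 0.188386
  V(1,+0) = exp(-r*dt) * [p_u*5.103537 + p_m*1.140000 + p_d*0.000000] = 1.601276
  V(1,+1) = exp(-r*dt) * [p_u*9.636882 + p_m*5.103537 + p_d*1.140000] = 5.176089
  V(0,+0) = exp(-r*dt) * [p_u*5.176089 + p_m*1.601276 + p_d*0.188386] = 1.951431

Answer: Price = V(0,0) = 1.9514


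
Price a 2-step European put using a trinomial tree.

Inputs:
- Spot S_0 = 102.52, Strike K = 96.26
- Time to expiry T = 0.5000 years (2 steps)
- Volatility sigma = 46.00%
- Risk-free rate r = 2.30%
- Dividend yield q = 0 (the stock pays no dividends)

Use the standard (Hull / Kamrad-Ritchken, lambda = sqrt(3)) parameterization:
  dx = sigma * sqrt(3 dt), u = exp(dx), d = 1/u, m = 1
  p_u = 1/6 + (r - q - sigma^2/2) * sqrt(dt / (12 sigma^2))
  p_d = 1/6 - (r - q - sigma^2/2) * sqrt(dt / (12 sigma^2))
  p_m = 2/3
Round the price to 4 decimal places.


Answer: Price = V(0,0) = 8.8005

Derivation:
dt = T/N = 0.250000; dx = sigma*sqrt(3*dt) = 0.398372
u = exp(dx) = 1.489398; d = 1/u = 0.671412
p_u = 0.140686, p_m = 0.666667, p_d = 0.192647
Discount per step: exp(-r*dt) = 0.994266
Stock lattice S(k, j) with j the centered position index:
  k=0: S(0,+0) = 102.5200
  k=1: S(1,-1) = 68.8332; S(1,+0) = 102.5200; S(1,+1) = 152.6930
  k=2: S(2,-2) = 46.2155; S(2,-1) = 68.8332; S(2,+0) = 102.5200; S(2,+1) = 152.6930; S(2,+2) = 227.4206
Terminal payoffs V(N, j) = max(K - S_T, 0):
  V(2,-2) = 50.044533; V(2,-1) = 27.426798; V(2,+0) = 0.000000; V(2,+1) = 0.000000; V(2,+2) = 0.000000
Backward induction: V(k, j) = exp(-r*dt) * [p_u * V(k+1, j+1) + p_m * V(k+1, j) + p_d * V(k+1, j-1)]
  V(1,-1) = exp(-r*dt) * [p_u*0.000000 + p_m*27.426798 + p_d*50.044533] = 27.765372
  V(1,+0) = exp(-r*dt) * [p_u*0.000000 + p_m*0.000000 + p_d*27.426798] = 5.253408
  V(1,+1) = exp(-r*dt) * [p_u*0.000000 + p_m*0.000000 + p_d*0.000000] = 0.000000
  V(0,+0) = exp(-r*dt) * [p_u*0.000000 + p_m*5.253408 + p_d*27.765372] = 8.800451


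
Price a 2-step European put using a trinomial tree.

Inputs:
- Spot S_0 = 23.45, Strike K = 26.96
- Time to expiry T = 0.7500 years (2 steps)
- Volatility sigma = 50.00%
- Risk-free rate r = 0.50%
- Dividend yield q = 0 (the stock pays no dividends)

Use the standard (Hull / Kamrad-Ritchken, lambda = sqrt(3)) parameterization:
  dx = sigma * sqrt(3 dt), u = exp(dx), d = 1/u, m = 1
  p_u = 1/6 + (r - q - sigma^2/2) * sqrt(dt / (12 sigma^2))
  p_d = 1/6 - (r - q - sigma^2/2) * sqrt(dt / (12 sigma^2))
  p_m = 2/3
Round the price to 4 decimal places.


dt = T/N = 0.375000; dx = sigma*sqrt(3*dt) = 0.530330
u = exp(dx) = 1.699493; d = 1/u = 0.588411
p_u = 0.124240, p_m = 0.666667, p_d = 0.209093
Discount per step: exp(-r*dt) = 0.998127
Stock lattice S(k, j) with j the centered position index:
  k=0: S(0,+0) = 23.4500
  k=1: S(1,-1) = 13.7982; S(1,+0) = 23.4500; S(1,+1) = 39.8531
  k=2: S(2,-2) = 8.1190; S(2,-1) = 13.7982; S(2,+0) = 23.4500; S(2,+1) = 39.8531; S(2,+2) = 67.7301
Terminal payoffs V(N, j) = max(K - S_T, 0):
  V(2,-2) = 18.840973; V(2,-1) = 13.161769; V(2,+0) = 3.510000; V(2,+1) = 0.000000; V(2,+2) = 0.000000
Backward induction: V(k, j) = exp(-r*dt) * [p_u * V(k+1, j+1) + p_m * V(k+1, j) + p_d * V(k+1, j-1)]
  V(1,-1) = exp(-r*dt) * [p_u*3.510000 + p_m*13.161769 + p_d*18.840973] = 13.125479
  V(1,+0) = exp(-r*dt) * [p_u*0.000000 + p_m*3.510000 + p_d*13.161769] = 5.082496
  V(1,+1) = exp(-r*dt) * [p_u*0.000000 + p_m*0.000000 + p_d*3.510000] = 0.732542
  V(0,+0) = exp(-r*dt) * [p_u*0.732542 + p_m*5.082496 + p_d*13.125479] = 6.212130

Answer: Price = V(0,0) = 6.2121


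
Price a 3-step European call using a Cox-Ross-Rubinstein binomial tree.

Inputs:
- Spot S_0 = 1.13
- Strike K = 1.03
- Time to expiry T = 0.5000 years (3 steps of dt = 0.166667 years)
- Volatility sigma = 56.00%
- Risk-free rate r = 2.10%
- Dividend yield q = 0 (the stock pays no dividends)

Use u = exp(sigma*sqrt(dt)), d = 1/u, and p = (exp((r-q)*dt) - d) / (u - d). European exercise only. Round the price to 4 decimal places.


dt = T/N = 0.166667
u = exp(sigma*sqrt(dt)) = 1.256863; d = 1/u = 0.795632
p = (exp((r-q)*dt) - d) / (u - d) = 0.450695
Discount per step: exp(-r*dt) = 0.996506
Stock lattice S(k, i) with i counting down-moves:
  k=0: S(0,0) = 1.1300
  k=1: S(1,0) = 1.4203; S(1,1) = 0.8991
  k=2: S(2,0) = 1.7851; S(2,1) = 1.1300; S(2,2) = 0.7153
  k=3: S(3,0) = 2.2436; S(3,1) = 1.4203; S(3,2) = 0.8991; S(3,3) = 0.5691
Terminal payoffs V(N, i) = max(S_T - K, 0):
  V(3,0) = 1.213584; V(3,1) = 0.390255; V(3,2) = 0.000000; V(3,3) = 0.000000
Backward induction: V(k, i) = exp(-r*dt) * [p * V(k+1, i) + (1-p) * V(k+1, i+1)].
  V(2,0) = exp(-r*dt) * [p*1.213584 + (1-p)*0.390255] = 0.758665
  V(2,1) = exp(-r*dt) * [p*0.390255 + (1-p)*0.000000] = 0.175271
  V(2,2) = exp(-r*dt) * [p*0.000000 + (1-p)*0.000000] = 0.000000
  V(1,0) = exp(-r*dt) * [p*0.758665 + (1-p)*0.175271] = 0.436673
  V(1,1) = exp(-r*dt) * [p*0.175271 + (1-p)*0.000000] = 0.078718
  V(0,0) = exp(-r*dt) * [p*0.436673 + (1-p)*0.078718] = 0.239208

Answer: Price = V(0,0) = 0.2392


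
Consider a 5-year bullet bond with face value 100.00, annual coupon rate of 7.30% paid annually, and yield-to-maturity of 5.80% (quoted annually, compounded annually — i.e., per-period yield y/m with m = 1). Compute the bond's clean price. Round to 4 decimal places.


Answer: Price = 106.3531

Derivation:
Coupon per period c = face * coupon_rate / m = 7.300000
Periods per year m = 1; per-period yield y/m = 0.058000
Number of cashflows N = 5
Cashflows (t years, CF_t, discount factor 1/(1+y/m)^(m*t), PV):
  t = 1.0000: CF_t = 7.300000, DF = 0.945180, PV = 6.899811
  t = 2.0000: CF_t = 7.300000, DF = 0.893364, PV = 6.521560
  t = 3.0000: CF_t = 7.300000, DF = 0.844390, PV = 6.164046
  t = 4.0000: CF_t = 7.300000, DF = 0.798100, PV = 5.826130
  t = 5.0000: CF_t = 107.300000, DF = 0.754348, PV = 80.941525
Price P = sum_t PV_t = 106.353073
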